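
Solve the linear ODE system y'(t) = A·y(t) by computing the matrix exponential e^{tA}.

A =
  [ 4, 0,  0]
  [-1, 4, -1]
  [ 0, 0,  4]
e^{tA} =
  [exp(4*t), 0, 0]
  [-t*exp(4*t), exp(4*t), -t*exp(4*t)]
  [0, 0, exp(4*t)]

Strategy: write A = P · J · P⁻¹ where J is a Jordan canonical form, so e^{tA} = P · e^{tJ} · P⁻¹, and e^{tJ} can be computed block-by-block.

A has Jordan form
J =
  [4, 1, 0]
  [0, 4, 0]
  [0, 0, 4]
(up to reordering of blocks).

Per-block formulas:
  For a 1×1 block at λ = 4: exp(t · [4]) = [e^(4t)].
  For a 2×2 Jordan block J_2(4): exp(t · J_2(4)) = e^(4t)·(I + t·N), where N is the 2×2 nilpotent shift.

After assembling e^{tJ} and conjugating by P, we get:

e^{tA} =
  [exp(4*t), 0, 0]
  [-t*exp(4*t), exp(4*t), -t*exp(4*t)]
  [0, 0, exp(4*t)]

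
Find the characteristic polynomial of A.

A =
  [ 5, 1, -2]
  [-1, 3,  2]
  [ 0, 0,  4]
x^3 - 12*x^2 + 48*x - 64

Expanding det(x·I − A) (e.g. by cofactor expansion or by noting that A is similar to its Jordan form J, which has the same characteristic polynomial as A) gives
  χ_A(x) = x^3 - 12*x^2 + 48*x - 64
which factors as (x - 4)^3. The eigenvalues (with algebraic multiplicities) are λ = 4 with multiplicity 3.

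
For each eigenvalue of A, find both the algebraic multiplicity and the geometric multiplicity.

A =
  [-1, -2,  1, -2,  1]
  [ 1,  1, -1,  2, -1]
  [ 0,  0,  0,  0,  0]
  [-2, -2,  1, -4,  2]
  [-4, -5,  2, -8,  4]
λ = 0: alg = 5, geom = 2

Step 1 — factor the characteristic polynomial to read off the algebraic multiplicities:
  χ_A(x) = x^5

Step 2 — compute geometric multiplicities via the rank-nullity identity g(λ) = n − rank(A − λI):
  rank(A − (0)·I) = 3, so dim ker(A − (0)·I) = n − 3 = 2

Summary:
  λ = 0: algebraic multiplicity = 5, geometric multiplicity = 2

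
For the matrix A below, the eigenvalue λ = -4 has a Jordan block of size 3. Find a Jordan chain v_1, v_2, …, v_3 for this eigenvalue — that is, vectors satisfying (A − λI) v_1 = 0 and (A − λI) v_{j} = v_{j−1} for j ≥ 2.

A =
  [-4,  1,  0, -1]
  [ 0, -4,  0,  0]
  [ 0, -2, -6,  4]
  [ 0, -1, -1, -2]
A Jordan chain for λ = -4 of length 3:
v_1 = (1, 0, 0, 0)ᵀ
v_2 = (1, 0, -2, -1)ᵀ
v_3 = (0, 1, 0, 0)ᵀ

Let N = A − (-4)·I. We want v_3 with N^3 v_3 = 0 but N^2 v_3 ≠ 0; then v_{j-1} := N · v_j for j = 3, …, 2.

Pick v_3 = (0, 1, 0, 0)ᵀ.
Then v_2 = N · v_3 = (1, 0, -2, -1)ᵀ.
Then v_1 = N · v_2 = (1, 0, 0, 0)ᵀ.

Sanity check: (A − (-4)·I) v_1 = (0, 0, 0, 0)ᵀ = 0. ✓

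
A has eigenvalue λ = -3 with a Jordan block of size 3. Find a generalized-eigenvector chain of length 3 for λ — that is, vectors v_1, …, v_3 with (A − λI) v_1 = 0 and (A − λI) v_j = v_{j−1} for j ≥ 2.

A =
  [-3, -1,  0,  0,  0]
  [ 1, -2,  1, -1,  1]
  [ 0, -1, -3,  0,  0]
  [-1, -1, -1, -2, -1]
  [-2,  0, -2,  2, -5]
A Jordan chain for λ = -3 of length 3:
v_1 = (-1, 0, -1, 0, 2)ᵀ
v_2 = (0, 1, 0, -1, -2)ᵀ
v_3 = (1, 0, 0, 0, 0)ᵀ

Let N = A − (-3)·I. We want v_3 with N^3 v_3 = 0 but N^2 v_3 ≠ 0; then v_{j-1} := N · v_j for j = 3, …, 2.

Pick v_3 = (1, 0, 0, 0, 0)ᵀ.
Then v_2 = N · v_3 = (0, 1, 0, -1, -2)ᵀ.
Then v_1 = N · v_2 = (-1, 0, -1, 0, 2)ᵀ.

Sanity check: (A − (-3)·I) v_1 = (0, 0, 0, 0, 0)ᵀ = 0. ✓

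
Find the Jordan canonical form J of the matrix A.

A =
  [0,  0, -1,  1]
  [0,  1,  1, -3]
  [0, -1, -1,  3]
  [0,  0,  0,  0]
J_3(0) ⊕ J_1(0)

The characteristic polynomial is
  det(x·I − A) = x^4

Eigenvalues and multiplicities (the geometric multiplicity of λ is n − rank(A − λI), which equals the number of Jordan blocks for λ):
  λ = 0: algebraic multiplicity = 4, geometric multiplicity = 2

Determining the block sizes for each eigenvalue:
  λ = 0: with am = 4 and gm = 2, the partition is not yet determined (e.g. several partitions of 4 into 2 parts exist). Let N = A − (0)·I. Computing rank(N^1) = 2, rank(N^2) = 1, rank(N^3) = 0; the number of blocks of size ≥ j is rank(N^{j−1}) − rank(N^j), giving [2, 1, 1]. So we have 1 block(s) of size 3, 1 block(s) of size 1 → block sizes [3, 1]

Assembling the blocks gives a Jordan form
J =
  [0, 1, 0, 0]
  [0, 0, 1, 0]
  [0, 0, 0, 0]
  [0, 0, 0, 0]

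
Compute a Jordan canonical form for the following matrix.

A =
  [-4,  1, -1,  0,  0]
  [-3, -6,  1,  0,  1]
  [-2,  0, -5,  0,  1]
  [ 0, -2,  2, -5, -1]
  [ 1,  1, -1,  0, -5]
J_3(-5) ⊕ J_1(-5) ⊕ J_1(-5)

The characteristic polynomial is
  det(x·I − A) = x^5 + 25*x^4 + 250*x^3 + 1250*x^2 + 3125*x + 3125 = (x + 5)^5

Eigenvalues and multiplicities (the geometric multiplicity of λ is n − rank(A − λI), which equals the number of Jordan blocks for λ):
  λ = -5: algebraic multiplicity = 5, geometric multiplicity = 3

Determining the block sizes for each eigenvalue:
  λ = -5: with am = 5 and gm = 3, the partition is not yet determined (e.g. several partitions of 5 into 3 parts exist). Let N = A − (-5)·I. Computing rank(N^1) = 2, rank(N^2) = 1, rank(N^3) = 0; the number of blocks of size ≥ j is rank(N^{j−1}) − rank(N^j), giving [3, 1, 1]. So we have 1 block(s) of size 3, 2 block(s) of size 1 → block sizes [3, 1, 1]

Assembling the blocks gives a Jordan form
J =
  [-5,  1,  0,  0,  0]
  [ 0, -5,  1,  0,  0]
  [ 0,  0, -5,  0,  0]
  [ 0,  0,  0, -5,  0]
  [ 0,  0,  0,  0, -5]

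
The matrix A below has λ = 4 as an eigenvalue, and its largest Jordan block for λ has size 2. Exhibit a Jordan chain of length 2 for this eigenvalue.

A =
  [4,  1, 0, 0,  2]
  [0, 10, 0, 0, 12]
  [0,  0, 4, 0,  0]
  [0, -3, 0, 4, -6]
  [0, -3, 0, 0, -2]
A Jordan chain for λ = 4 of length 2:
v_1 = (1, 6, 0, -3, -3)ᵀ
v_2 = (0, 1, 0, 0, 0)ᵀ

Let N = A − (4)·I. We want v_2 with N^2 v_2 = 0 but N^1 v_2 ≠ 0; then v_{j-1} := N · v_j for j = 2, …, 2.

Pick v_2 = (0, 1, 0, 0, 0)ᵀ.
Then v_1 = N · v_2 = (1, 6, 0, -3, -3)ᵀ.

Sanity check: (A − (4)·I) v_1 = (0, 0, 0, 0, 0)ᵀ = 0. ✓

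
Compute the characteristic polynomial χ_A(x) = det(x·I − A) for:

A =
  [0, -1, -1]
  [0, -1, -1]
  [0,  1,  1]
x^3

Expanding det(x·I − A) (e.g. by cofactor expansion or by noting that A is similar to its Jordan form J, which has the same characteristic polynomial as A) gives
  χ_A(x) = x^3
which factors as x^3. The eigenvalues (with algebraic multiplicities) are λ = 0 with multiplicity 3.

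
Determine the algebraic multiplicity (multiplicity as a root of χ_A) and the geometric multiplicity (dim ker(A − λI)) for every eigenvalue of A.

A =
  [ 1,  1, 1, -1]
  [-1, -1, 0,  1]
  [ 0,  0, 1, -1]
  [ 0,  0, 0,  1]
λ = 0: alg = 2, geom = 1; λ = 1: alg = 2, geom = 1

Step 1 — factor the characteristic polynomial to read off the algebraic multiplicities:
  χ_A(x) = x^2*(x - 1)^2

Step 2 — compute geometric multiplicities via the rank-nullity identity g(λ) = n − rank(A − λI):
  rank(A − (0)·I) = 3, so dim ker(A − (0)·I) = n − 3 = 1
  rank(A − (1)·I) = 3, so dim ker(A − (1)·I) = n − 3 = 1

Summary:
  λ = 0: algebraic multiplicity = 2, geometric multiplicity = 1
  λ = 1: algebraic multiplicity = 2, geometric multiplicity = 1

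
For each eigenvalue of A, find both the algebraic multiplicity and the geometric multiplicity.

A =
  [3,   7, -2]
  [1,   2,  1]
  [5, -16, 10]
λ = 5: alg = 3, geom = 1

Step 1 — factor the characteristic polynomial to read off the algebraic multiplicities:
  χ_A(x) = (x - 5)^3

Step 2 — compute geometric multiplicities via the rank-nullity identity g(λ) = n − rank(A − λI):
  rank(A − (5)·I) = 2, so dim ker(A − (5)·I) = n − 2 = 1

Summary:
  λ = 5: algebraic multiplicity = 3, geometric multiplicity = 1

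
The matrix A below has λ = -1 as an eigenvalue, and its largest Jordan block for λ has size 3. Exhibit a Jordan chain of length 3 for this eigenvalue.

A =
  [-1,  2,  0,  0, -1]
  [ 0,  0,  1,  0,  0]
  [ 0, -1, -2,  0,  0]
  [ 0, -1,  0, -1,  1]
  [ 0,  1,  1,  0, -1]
A Jordan chain for λ = -1 of length 3:
v_1 = (1, 0, 0, 0, 0)ᵀ
v_2 = (2, 1, -1, -1, 1)ᵀ
v_3 = (0, 1, 0, 0, 0)ᵀ

Let N = A − (-1)·I. We want v_3 with N^3 v_3 = 0 but N^2 v_3 ≠ 0; then v_{j-1} := N · v_j for j = 3, …, 2.

Pick v_3 = (0, 1, 0, 0, 0)ᵀ.
Then v_2 = N · v_3 = (2, 1, -1, -1, 1)ᵀ.
Then v_1 = N · v_2 = (1, 0, 0, 0, 0)ᵀ.

Sanity check: (A − (-1)·I) v_1 = (0, 0, 0, 0, 0)ᵀ = 0. ✓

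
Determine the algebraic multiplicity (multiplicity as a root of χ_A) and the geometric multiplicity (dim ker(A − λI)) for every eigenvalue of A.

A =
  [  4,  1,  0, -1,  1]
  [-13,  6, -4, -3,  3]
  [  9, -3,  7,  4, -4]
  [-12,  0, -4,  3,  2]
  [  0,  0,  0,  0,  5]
λ = 5: alg = 5, geom = 3

Step 1 — factor the characteristic polynomial to read off the algebraic multiplicities:
  χ_A(x) = (x - 5)^5

Step 2 — compute geometric multiplicities via the rank-nullity identity g(λ) = n − rank(A − λI):
  rank(A − (5)·I) = 2, so dim ker(A − (5)·I) = n − 2 = 3

Summary:
  λ = 5: algebraic multiplicity = 5, geometric multiplicity = 3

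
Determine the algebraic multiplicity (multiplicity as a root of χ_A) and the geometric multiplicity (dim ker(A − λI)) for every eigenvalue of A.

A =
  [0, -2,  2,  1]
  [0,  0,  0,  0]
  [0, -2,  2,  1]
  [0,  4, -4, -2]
λ = 0: alg = 4, geom = 3

Step 1 — factor the characteristic polynomial to read off the algebraic multiplicities:
  χ_A(x) = x^4

Step 2 — compute geometric multiplicities via the rank-nullity identity g(λ) = n − rank(A − λI):
  rank(A − (0)·I) = 1, so dim ker(A − (0)·I) = n − 1 = 3

Summary:
  λ = 0: algebraic multiplicity = 4, geometric multiplicity = 3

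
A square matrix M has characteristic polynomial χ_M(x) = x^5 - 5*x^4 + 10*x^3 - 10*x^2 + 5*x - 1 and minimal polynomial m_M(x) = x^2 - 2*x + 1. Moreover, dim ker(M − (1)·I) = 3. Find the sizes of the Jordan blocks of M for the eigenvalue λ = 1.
Block sizes for λ = 1: [2, 2, 1]

Step 1 — from the characteristic polynomial, algebraic multiplicity of λ = 1 is 5. From dim ker(M − (1)·I) = 3, there are exactly 3 Jordan blocks for λ = 1.
Step 2 — from the minimal polynomial, the factor (x − 1)^2 tells us the largest block for λ = 1 has size 2.
Step 3 — with total size 5, 3 blocks, and largest block 2, the block sizes (in nonincreasing order) are [2, 2, 1].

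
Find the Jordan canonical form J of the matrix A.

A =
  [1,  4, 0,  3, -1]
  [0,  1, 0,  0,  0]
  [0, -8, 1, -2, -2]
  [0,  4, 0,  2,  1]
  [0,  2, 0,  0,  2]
J_1(1) ⊕ J_1(1) ⊕ J_1(1) ⊕ J_2(2)

The characteristic polynomial is
  det(x·I − A) = x^5 - 7*x^4 + 19*x^3 - 25*x^2 + 16*x - 4 = (x - 2)^2*(x - 1)^3

Eigenvalues and multiplicities (the geometric multiplicity of λ is n − rank(A − λI), which equals the number of Jordan blocks for λ):
  λ = 1: algebraic multiplicity = 3, geometric multiplicity = 3
  λ = 2: algebraic multiplicity = 2, geometric multiplicity = 1

Determining the block sizes for each eigenvalue:
  λ = 1: gm = am = 3, so every block has size 1 → block sizes [1, 1, 1]
  λ = 2: one block (gm = 1), so the single block has size am = 2 → block sizes [2]

Assembling the blocks gives a Jordan form
J =
  [1, 0, 0, 0, 0]
  [0, 1, 0, 0, 0]
  [0, 0, 1, 0, 0]
  [0, 0, 0, 2, 1]
  [0, 0, 0, 0, 2]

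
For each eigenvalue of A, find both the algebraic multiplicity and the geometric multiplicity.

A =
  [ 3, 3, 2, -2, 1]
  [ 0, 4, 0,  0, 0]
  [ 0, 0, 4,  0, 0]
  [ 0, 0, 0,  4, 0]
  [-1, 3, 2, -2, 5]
λ = 4: alg = 5, geom = 4

Step 1 — factor the characteristic polynomial to read off the algebraic multiplicities:
  χ_A(x) = (x - 4)^5

Step 2 — compute geometric multiplicities via the rank-nullity identity g(λ) = n − rank(A − λI):
  rank(A − (4)·I) = 1, so dim ker(A − (4)·I) = n − 1 = 4

Summary:
  λ = 4: algebraic multiplicity = 5, geometric multiplicity = 4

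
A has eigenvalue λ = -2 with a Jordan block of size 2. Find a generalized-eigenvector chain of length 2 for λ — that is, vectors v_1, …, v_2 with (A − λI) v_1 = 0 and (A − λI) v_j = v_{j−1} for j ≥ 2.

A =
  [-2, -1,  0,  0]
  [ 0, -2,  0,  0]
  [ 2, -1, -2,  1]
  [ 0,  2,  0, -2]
A Jordan chain for λ = -2 of length 2:
v_1 = (0, 0, 2, 0)ᵀ
v_2 = (1, 0, 0, 0)ᵀ

Let N = A − (-2)·I. We want v_2 with N^2 v_2 = 0 but N^1 v_2 ≠ 0; then v_{j-1} := N · v_j for j = 2, …, 2.

Pick v_2 = (1, 0, 0, 0)ᵀ.
Then v_1 = N · v_2 = (0, 0, 2, 0)ᵀ.

Sanity check: (A − (-2)·I) v_1 = (0, 0, 0, 0)ᵀ = 0. ✓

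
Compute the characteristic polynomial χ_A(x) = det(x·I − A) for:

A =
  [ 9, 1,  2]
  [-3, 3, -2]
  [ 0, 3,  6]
x^3 - 18*x^2 + 108*x - 216

Expanding det(x·I − A) (e.g. by cofactor expansion or by noting that A is similar to its Jordan form J, which has the same characteristic polynomial as A) gives
  χ_A(x) = x^3 - 18*x^2 + 108*x - 216
which factors as (x - 6)^3. The eigenvalues (with algebraic multiplicities) are λ = 6 with multiplicity 3.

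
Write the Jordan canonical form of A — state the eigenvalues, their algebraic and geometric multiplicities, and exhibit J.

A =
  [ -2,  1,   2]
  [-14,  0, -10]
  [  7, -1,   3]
J_2(-2) ⊕ J_1(5)

The characteristic polynomial is
  det(x·I − A) = x^3 - x^2 - 16*x - 20 = (x - 5)*(x + 2)^2

Eigenvalues and multiplicities (the geometric multiplicity of λ is n − rank(A − λI), which equals the number of Jordan blocks for λ):
  λ = -2: algebraic multiplicity = 2, geometric multiplicity = 1
  λ = 5: algebraic multiplicity = 1, geometric multiplicity = 1

Determining the block sizes for each eigenvalue:
  λ = -2: one block (gm = 1), so the single block has size am = 2 → block sizes [2]
  λ = 5: one block (gm = 1), so the single block has size am = 1 → block sizes [1]

Assembling the blocks gives a Jordan form
J =
  [-2,  1, 0]
  [ 0, -2, 0]
  [ 0,  0, 5]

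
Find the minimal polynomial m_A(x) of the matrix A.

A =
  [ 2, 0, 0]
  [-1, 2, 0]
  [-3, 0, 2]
x^2 - 4*x + 4

The characteristic polynomial is χ_A(x) = (x - 2)^3, so the eigenvalues are known. The minimal polynomial is
  m_A(x) = Π_λ (x − λ)^{k_λ}
where k_λ is the size of the *largest* Jordan block for λ (equivalently, the smallest k with (A − λI)^k v = 0 for every generalised eigenvector v of λ).

  λ = 2: largest Jordan block has size 2, contributing (x − 2)^2

So m_A(x) = (x - 2)^2 = x^2 - 4*x + 4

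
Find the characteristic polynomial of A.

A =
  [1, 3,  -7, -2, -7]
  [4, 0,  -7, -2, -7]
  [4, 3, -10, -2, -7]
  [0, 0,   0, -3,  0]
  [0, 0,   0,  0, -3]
x^5 + 15*x^4 + 90*x^3 + 270*x^2 + 405*x + 243

Expanding det(x·I − A) (e.g. by cofactor expansion or by noting that A is similar to its Jordan form J, which has the same characteristic polynomial as A) gives
  χ_A(x) = x^5 + 15*x^4 + 90*x^3 + 270*x^2 + 405*x + 243
which factors as (x + 3)^5. The eigenvalues (with algebraic multiplicities) are λ = -3 with multiplicity 5.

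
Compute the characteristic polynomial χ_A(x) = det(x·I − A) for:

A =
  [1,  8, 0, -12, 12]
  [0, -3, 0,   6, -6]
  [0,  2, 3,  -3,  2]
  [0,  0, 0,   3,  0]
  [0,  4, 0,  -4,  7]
x^5 - 11*x^4 + 46*x^3 - 90*x^2 + 81*x - 27

Expanding det(x·I − A) (e.g. by cofactor expansion or by noting that A is similar to its Jordan form J, which has the same characteristic polynomial as A) gives
  χ_A(x) = x^5 - 11*x^4 + 46*x^3 - 90*x^2 + 81*x - 27
which factors as (x - 3)^3*(x - 1)^2. The eigenvalues (with algebraic multiplicities) are λ = 1 with multiplicity 2, λ = 3 with multiplicity 3.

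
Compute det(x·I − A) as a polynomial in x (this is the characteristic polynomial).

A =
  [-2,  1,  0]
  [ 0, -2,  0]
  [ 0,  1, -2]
x^3 + 6*x^2 + 12*x + 8

Expanding det(x·I − A) (e.g. by cofactor expansion or by noting that A is similar to its Jordan form J, which has the same characteristic polynomial as A) gives
  χ_A(x) = x^3 + 6*x^2 + 12*x + 8
which factors as (x + 2)^3. The eigenvalues (with algebraic multiplicities) are λ = -2 with multiplicity 3.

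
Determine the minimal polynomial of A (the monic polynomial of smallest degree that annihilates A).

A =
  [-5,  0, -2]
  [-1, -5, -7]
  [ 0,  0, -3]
x^3 + 13*x^2 + 55*x + 75

The characteristic polynomial is χ_A(x) = (x + 3)*(x + 5)^2, so the eigenvalues are known. The minimal polynomial is
  m_A(x) = Π_λ (x − λ)^{k_λ}
where k_λ is the size of the *largest* Jordan block for λ (equivalently, the smallest k with (A − λI)^k v = 0 for every generalised eigenvector v of λ).

  λ = -5: largest Jordan block has size 2, contributing (x + 5)^2
  λ = -3: largest Jordan block has size 1, contributing (x + 3)

So m_A(x) = (x + 3)*(x + 5)^2 = x^3 + 13*x^2 + 55*x + 75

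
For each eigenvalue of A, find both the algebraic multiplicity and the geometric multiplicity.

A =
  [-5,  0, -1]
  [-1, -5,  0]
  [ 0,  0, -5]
λ = -5: alg = 3, geom = 1

Step 1 — factor the characteristic polynomial to read off the algebraic multiplicities:
  χ_A(x) = (x + 5)^3

Step 2 — compute geometric multiplicities via the rank-nullity identity g(λ) = n − rank(A − λI):
  rank(A − (-5)·I) = 2, so dim ker(A − (-5)·I) = n − 2 = 1

Summary:
  λ = -5: algebraic multiplicity = 3, geometric multiplicity = 1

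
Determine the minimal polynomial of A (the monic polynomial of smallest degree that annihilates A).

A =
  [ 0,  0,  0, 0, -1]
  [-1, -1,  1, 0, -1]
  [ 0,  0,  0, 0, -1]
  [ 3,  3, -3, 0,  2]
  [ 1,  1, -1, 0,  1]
x^3

The characteristic polynomial is χ_A(x) = x^5, so the eigenvalues are known. The minimal polynomial is
  m_A(x) = Π_λ (x − λ)^{k_λ}
where k_λ is the size of the *largest* Jordan block for λ (equivalently, the smallest k with (A − λI)^k v = 0 for every generalised eigenvector v of λ).

  λ = 0: largest Jordan block has size 3, contributing (x − 0)^3

So m_A(x) = x^3 = x^3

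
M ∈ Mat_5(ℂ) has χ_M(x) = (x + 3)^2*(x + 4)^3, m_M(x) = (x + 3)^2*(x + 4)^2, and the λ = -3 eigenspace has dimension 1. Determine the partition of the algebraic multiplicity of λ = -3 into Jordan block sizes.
Block sizes for λ = -3: [2]

Step 1 — from the characteristic polynomial, algebraic multiplicity of λ = -3 is 2. From dim ker(M − (-3)·I) = 1, there are exactly 1 Jordan blocks for λ = -3.
Step 2 — from the minimal polynomial, the factor (x + 3)^2 tells us the largest block for λ = -3 has size 2.
Step 3 — with total size 2, 1 blocks, and largest block 2, the block sizes (in nonincreasing order) are [2].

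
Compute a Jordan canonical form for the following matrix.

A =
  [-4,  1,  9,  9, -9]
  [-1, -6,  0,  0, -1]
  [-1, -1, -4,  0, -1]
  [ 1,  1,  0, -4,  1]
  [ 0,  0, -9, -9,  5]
J_2(-5) ⊕ J_1(-4) ⊕ J_1(-4) ⊕ J_1(5)

The characteristic polynomial is
  det(x·I − A) = x^5 + 13*x^4 + 31*x^3 - 245*x^2 - 1400*x - 2000 = (x - 5)*(x + 4)^2*(x + 5)^2

Eigenvalues and multiplicities (the geometric multiplicity of λ is n − rank(A − λI), which equals the number of Jordan blocks for λ):
  λ = -5: algebraic multiplicity = 2, geometric multiplicity = 1
  λ = -4: algebraic multiplicity = 2, geometric multiplicity = 2
  λ = 5: algebraic multiplicity = 1, geometric multiplicity = 1

Determining the block sizes for each eigenvalue:
  λ = -5: one block (gm = 1), so the single block has size am = 2 → block sizes [2]
  λ = -4: gm = am = 2, so every block has size 1 → block sizes [1, 1]
  λ = 5: one block (gm = 1), so the single block has size am = 1 → block sizes [1]

Assembling the blocks gives a Jordan form
J =
  [-5,  1,  0,  0, 0]
  [ 0, -5,  0,  0, 0]
  [ 0,  0, -4,  0, 0]
  [ 0,  0,  0, -4, 0]
  [ 0,  0,  0,  0, 5]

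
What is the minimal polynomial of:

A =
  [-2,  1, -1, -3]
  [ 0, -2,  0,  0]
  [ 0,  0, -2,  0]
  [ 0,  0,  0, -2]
x^2 + 4*x + 4

The characteristic polynomial is χ_A(x) = (x + 2)^4, so the eigenvalues are known. The minimal polynomial is
  m_A(x) = Π_λ (x − λ)^{k_λ}
where k_λ is the size of the *largest* Jordan block for λ (equivalently, the smallest k with (A − λI)^k v = 0 for every generalised eigenvector v of λ).

  λ = -2: largest Jordan block has size 2, contributing (x + 2)^2

So m_A(x) = (x + 2)^2 = x^2 + 4*x + 4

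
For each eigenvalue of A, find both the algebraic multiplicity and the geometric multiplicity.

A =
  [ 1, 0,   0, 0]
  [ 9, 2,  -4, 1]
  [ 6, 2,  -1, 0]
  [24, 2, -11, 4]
λ = 1: alg = 2, geom = 2; λ = 2: alg = 2, geom = 1

Step 1 — factor the characteristic polynomial to read off the algebraic multiplicities:
  χ_A(x) = (x - 2)^2*(x - 1)^2

Step 2 — compute geometric multiplicities via the rank-nullity identity g(λ) = n − rank(A − λI):
  rank(A − (1)·I) = 2, so dim ker(A − (1)·I) = n − 2 = 2
  rank(A − (2)·I) = 3, so dim ker(A − (2)·I) = n − 3 = 1

Summary:
  λ = 1: algebraic multiplicity = 2, geometric multiplicity = 2
  λ = 2: algebraic multiplicity = 2, geometric multiplicity = 1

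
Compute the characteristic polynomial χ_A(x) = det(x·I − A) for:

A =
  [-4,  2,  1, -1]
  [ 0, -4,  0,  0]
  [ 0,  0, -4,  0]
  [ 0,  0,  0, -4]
x^4 + 16*x^3 + 96*x^2 + 256*x + 256

Expanding det(x·I − A) (e.g. by cofactor expansion or by noting that A is similar to its Jordan form J, which has the same characteristic polynomial as A) gives
  χ_A(x) = x^4 + 16*x^3 + 96*x^2 + 256*x + 256
which factors as (x + 4)^4. The eigenvalues (with algebraic multiplicities) are λ = -4 with multiplicity 4.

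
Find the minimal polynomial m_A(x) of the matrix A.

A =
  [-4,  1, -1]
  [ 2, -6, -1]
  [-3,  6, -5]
x^3 + 15*x^2 + 75*x + 125

The characteristic polynomial is χ_A(x) = (x + 5)^3, so the eigenvalues are known. The minimal polynomial is
  m_A(x) = Π_λ (x − λ)^{k_λ}
where k_λ is the size of the *largest* Jordan block for λ (equivalently, the smallest k with (A − λI)^k v = 0 for every generalised eigenvector v of λ).

  λ = -5: largest Jordan block has size 3, contributing (x + 5)^3

So m_A(x) = (x + 5)^3 = x^3 + 15*x^2 + 75*x + 125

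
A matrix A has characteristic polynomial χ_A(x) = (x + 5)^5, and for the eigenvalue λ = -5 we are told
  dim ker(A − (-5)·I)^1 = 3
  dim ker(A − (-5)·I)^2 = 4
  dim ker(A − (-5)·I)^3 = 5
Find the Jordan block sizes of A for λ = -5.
Block sizes for λ = -5: [3, 1, 1]

From the dimensions of kernels of powers, the number of Jordan blocks of size at least j is d_j − d_{j−1} where d_j = dim ker(N^j) (with d_0 = 0). Computing the differences gives [3, 1, 1].
The number of blocks of size exactly k is (#blocks of size ≥ k) − (#blocks of size ≥ k + 1), so the partition is: 2 block(s) of size 1, 1 block(s) of size 3.
In nonincreasing order the block sizes are [3, 1, 1].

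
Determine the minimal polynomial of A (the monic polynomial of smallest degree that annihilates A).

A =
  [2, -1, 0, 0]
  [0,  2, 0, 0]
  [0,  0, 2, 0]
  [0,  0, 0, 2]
x^2 - 4*x + 4

The characteristic polynomial is χ_A(x) = (x - 2)^4, so the eigenvalues are known. The minimal polynomial is
  m_A(x) = Π_λ (x − λ)^{k_λ}
where k_λ is the size of the *largest* Jordan block for λ (equivalently, the smallest k with (A − λI)^k v = 0 for every generalised eigenvector v of λ).

  λ = 2: largest Jordan block has size 2, contributing (x − 2)^2

So m_A(x) = (x - 2)^2 = x^2 - 4*x + 4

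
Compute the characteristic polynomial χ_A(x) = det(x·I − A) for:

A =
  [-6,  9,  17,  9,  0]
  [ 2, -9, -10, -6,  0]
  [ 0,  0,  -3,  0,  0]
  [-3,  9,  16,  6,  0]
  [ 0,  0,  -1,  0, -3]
x^5 + 15*x^4 + 90*x^3 + 270*x^2 + 405*x + 243

Expanding det(x·I − A) (e.g. by cofactor expansion or by noting that A is similar to its Jordan form J, which has the same characteristic polynomial as A) gives
  χ_A(x) = x^5 + 15*x^4 + 90*x^3 + 270*x^2 + 405*x + 243
which factors as (x + 3)^5. The eigenvalues (with algebraic multiplicities) are λ = -3 with multiplicity 5.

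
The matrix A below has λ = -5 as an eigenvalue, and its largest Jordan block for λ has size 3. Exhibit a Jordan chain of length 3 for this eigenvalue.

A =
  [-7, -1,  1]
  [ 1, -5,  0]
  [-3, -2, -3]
A Jordan chain for λ = -5 of length 3:
v_1 = (0, -2, -2)ᵀ
v_2 = (-2, 1, -3)ᵀ
v_3 = (1, 0, 0)ᵀ

Let N = A − (-5)·I. We want v_3 with N^3 v_3 = 0 but N^2 v_3 ≠ 0; then v_{j-1} := N · v_j for j = 3, …, 2.

Pick v_3 = (1, 0, 0)ᵀ.
Then v_2 = N · v_3 = (-2, 1, -3)ᵀ.
Then v_1 = N · v_2 = (0, -2, -2)ᵀ.

Sanity check: (A − (-5)·I) v_1 = (0, 0, 0)ᵀ = 0. ✓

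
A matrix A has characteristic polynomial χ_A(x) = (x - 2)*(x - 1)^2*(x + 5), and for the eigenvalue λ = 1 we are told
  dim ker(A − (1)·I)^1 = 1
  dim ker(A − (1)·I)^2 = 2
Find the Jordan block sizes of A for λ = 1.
Block sizes for λ = 1: [2]

From the dimensions of kernels of powers, the number of Jordan blocks of size at least j is d_j − d_{j−1} where d_j = dim ker(N^j) (with d_0 = 0). Computing the differences gives [1, 1].
The number of blocks of size exactly k is (#blocks of size ≥ k) − (#blocks of size ≥ k + 1), so the partition is: 1 block(s) of size 2.
In nonincreasing order the block sizes are [2].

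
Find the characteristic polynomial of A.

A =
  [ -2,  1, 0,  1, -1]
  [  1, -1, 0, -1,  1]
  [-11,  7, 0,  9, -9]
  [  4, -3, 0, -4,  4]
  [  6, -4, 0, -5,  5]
x^5 + 2*x^4 + x^3

Expanding det(x·I − A) (e.g. by cofactor expansion or by noting that A is similar to its Jordan form J, which has the same characteristic polynomial as A) gives
  χ_A(x) = x^5 + 2*x^4 + x^3
which factors as x^3*(x + 1)^2. The eigenvalues (with algebraic multiplicities) are λ = -1 with multiplicity 2, λ = 0 with multiplicity 3.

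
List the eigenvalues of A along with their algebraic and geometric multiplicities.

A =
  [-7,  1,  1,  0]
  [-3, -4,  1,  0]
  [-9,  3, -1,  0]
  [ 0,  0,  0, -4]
λ = -4: alg = 4, geom = 2

Step 1 — factor the characteristic polynomial to read off the algebraic multiplicities:
  χ_A(x) = (x + 4)^4

Step 2 — compute geometric multiplicities via the rank-nullity identity g(λ) = n − rank(A − λI):
  rank(A − (-4)·I) = 2, so dim ker(A − (-4)·I) = n − 2 = 2

Summary:
  λ = -4: algebraic multiplicity = 4, geometric multiplicity = 2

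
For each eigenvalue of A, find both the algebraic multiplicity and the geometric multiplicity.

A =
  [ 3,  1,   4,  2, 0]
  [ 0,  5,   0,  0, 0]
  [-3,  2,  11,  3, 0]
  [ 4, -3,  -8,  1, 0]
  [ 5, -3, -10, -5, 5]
λ = 5: alg = 5, geom = 3

Step 1 — factor the characteristic polynomial to read off the algebraic multiplicities:
  χ_A(x) = (x - 5)^5

Step 2 — compute geometric multiplicities via the rank-nullity identity g(λ) = n − rank(A − λI):
  rank(A − (5)·I) = 2, so dim ker(A − (5)·I) = n − 2 = 3

Summary:
  λ = 5: algebraic multiplicity = 5, geometric multiplicity = 3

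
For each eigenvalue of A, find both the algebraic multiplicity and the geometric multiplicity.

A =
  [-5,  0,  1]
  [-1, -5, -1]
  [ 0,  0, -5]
λ = -5: alg = 3, geom = 1

Step 1 — factor the characteristic polynomial to read off the algebraic multiplicities:
  χ_A(x) = (x + 5)^3

Step 2 — compute geometric multiplicities via the rank-nullity identity g(λ) = n − rank(A − λI):
  rank(A − (-5)·I) = 2, so dim ker(A − (-5)·I) = n − 2 = 1

Summary:
  λ = -5: algebraic multiplicity = 3, geometric multiplicity = 1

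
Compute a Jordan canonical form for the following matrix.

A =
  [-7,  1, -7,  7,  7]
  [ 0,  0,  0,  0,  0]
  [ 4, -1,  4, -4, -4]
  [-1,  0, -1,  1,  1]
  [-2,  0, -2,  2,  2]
J_2(0) ⊕ J_2(0) ⊕ J_1(0)

The characteristic polynomial is
  det(x·I − A) = x^5

Eigenvalues and multiplicities (the geometric multiplicity of λ is n − rank(A − λI), which equals the number of Jordan blocks for λ):
  λ = 0: algebraic multiplicity = 5, geometric multiplicity = 3

Determining the block sizes for each eigenvalue:
  λ = 0: with am = 5 and gm = 3, the partition is not yet determined (e.g. several partitions of 5 into 3 parts exist). Let N = A − (0)·I. Computing rank(N^1) = 2, rank(N^2) = 0; the number of blocks of size ≥ j is rank(N^{j−1}) − rank(N^j), giving [3, 2]. So we have 2 block(s) of size 2, 1 block(s) of size 1 → block sizes [2, 2, 1]

Assembling the blocks gives a Jordan form
J =
  [0, 1, 0, 0, 0]
  [0, 0, 0, 0, 0]
  [0, 0, 0, 1, 0]
  [0, 0, 0, 0, 0]
  [0, 0, 0, 0, 0]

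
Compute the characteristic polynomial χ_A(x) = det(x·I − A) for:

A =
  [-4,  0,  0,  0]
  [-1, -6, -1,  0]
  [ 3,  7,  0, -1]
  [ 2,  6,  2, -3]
x^4 + 13*x^3 + 63*x^2 + 135*x + 108

Expanding det(x·I − A) (e.g. by cofactor expansion or by noting that A is similar to its Jordan form J, which has the same characteristic polynomial as A) gives
  χ_A(x) = x^4 + 13*x^3 + 63*x^2 + 135*x + 108
which factors as (x + 3)^3*(x + 4). The eigenvalues (with algebraic multiplicities) are λ = -4 with multiplicity 1, λ = -3 with multiplicity 3.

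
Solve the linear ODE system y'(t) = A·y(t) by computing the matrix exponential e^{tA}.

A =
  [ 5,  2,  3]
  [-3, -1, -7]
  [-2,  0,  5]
e^{tA} =
  [-4*t^2*exp(3*t) + 2*t*exp(3*t) + exp(3*t), -2*t^2*exp(3*t) + 2*t*exp(3*t), -t^2*exp(3*t) + 3*t*exp(3*t)]
  [10*t^2*exp(3*t) - 3*t*exp(3*t), 5*t^2*exp(3*t) - 4*t*exp(3*t) + exp(3*t), 5*t^2*exp(3*t)/2 - 7*t*exp(3*t)]
  [-4*t^2*exp(3*t) - 2*t*exp(3*t), -2*t^2*exp(3*t), -t^2*exp(3*t) + 2*t*exp(3*t) + exp(3*t)]

Strategy: write A = P · J · P⁻¹ where J is a Jordan canonical form, so e^{tA} = P · e^{tJ} · P⁻¹, and e^{tJ} can be computed block-by-block.

A has Jordan form
J =
  [3, 1, 0]
  [0, 3, 1]
  [0, 0, 3]
(up to reordering of blocks).

Per-block formulas:
  For a 3×3 Jordan block J_3(3): exp(t · J_3(3)) = e^(3t)·(I + t·N + (t^2/2)·N^2), where N is the 3×3 nilpotent shift.

After assembling e^{tJ} and conjugating by P, we get:

e^{tA} =
  [-4*t^2*exp(3*t) + 2*t*exp(3*t) + exp(3*t), -2*t^2*exp(3*t) + 2*t*exp(3*t), -t^2*exp(3*t) + 3*t*exp(3*t)]
  [10*t^2*exp(3*t) - 3*t*exp(3*t), 5*t^2*exp(3*t) - 4*t*exp(3*t) + exp(3*t), 5*t^2*exp(3*t)/2 - 7*t*exp(3*t)]
  [-4*t^2*exp(3*t) - 2*t*exp(3*t), -2*t^2*exp(3*t), -t^2*exp(3*t) + 2*t*exp(3*t) + exp(3*t)]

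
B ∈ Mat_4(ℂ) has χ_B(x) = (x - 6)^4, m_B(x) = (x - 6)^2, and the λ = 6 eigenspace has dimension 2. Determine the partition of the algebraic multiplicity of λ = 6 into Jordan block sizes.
Block sizes for λ = 6: [2, 2]

Step 1 — from the characteristic polynomial, algebraic multiplicity of λ = 6 is 4. From dim ker(B − (6)·I) = 2, there are exactly 2 Jordan blocks for λ = 6.
Step 2 — from the minimal polynomial, the factor (x − 6)^2 tells us the largest block for λ = 6 has size 2.
Step 3 — with total size 4, 2 blocks, and largest block 2, the block sizes (in nonincreasing order) are [2, 2].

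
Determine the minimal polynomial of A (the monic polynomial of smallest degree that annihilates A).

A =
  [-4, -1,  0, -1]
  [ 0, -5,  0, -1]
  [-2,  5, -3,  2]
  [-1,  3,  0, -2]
x^4 + 14*x^3 + 73*x^2 + 168*x + 144

The characteristic polynomial is χ_A(x) = (x + 3)^2*(x + 4)^2, so the eigenvalues are known. The minimal polynomial is
  m_A(x) = Π_λ (x − λ)^{k_λ}
where k_λ is the size of the *largest* Jordan block for λ (equivalently, the smallest k with (A − λI)^k v = 0 for every generalised eigenvector v of λ).

  λ = -4: largest Jordan block has size 2, contributing (x + 4)^2
  λ = -3: largest Jordan block has size 2, contributing (x + 3)^2

So m_A(x) = (x + 3)^2*(x + 4)^2 = x^4 + 14*x^3 + 73*x^2 + 168*x + 144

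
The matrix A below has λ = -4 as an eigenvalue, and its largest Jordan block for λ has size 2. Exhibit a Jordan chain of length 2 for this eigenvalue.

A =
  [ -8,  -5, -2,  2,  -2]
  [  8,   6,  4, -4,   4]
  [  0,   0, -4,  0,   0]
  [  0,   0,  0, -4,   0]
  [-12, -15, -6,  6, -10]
A Jordan chain for λ = -4 of length 2:
v_1 = (-4, 8, 0, 0, -12)ᵀ
v_2 = (1, 0, 0, 0, 0)ᵀ

Let N = A − (-4)·I. We want v_2 with N^2 v_2 = 0 but N^1 v_2 ≠ 0; then v_{j-1} := N · v_j for j = 2, …, 2.

Pick v_2 = (1, 0, 0, 0, 0)ᵀ.
Then v_1 = N · v_2 = (-4, 8, 0, 0, -12)ᵀ.

Sanity check: (A − (-4)·I) v_1 = (0, 0, 0, 0, 0)ᵀ = 0. ✓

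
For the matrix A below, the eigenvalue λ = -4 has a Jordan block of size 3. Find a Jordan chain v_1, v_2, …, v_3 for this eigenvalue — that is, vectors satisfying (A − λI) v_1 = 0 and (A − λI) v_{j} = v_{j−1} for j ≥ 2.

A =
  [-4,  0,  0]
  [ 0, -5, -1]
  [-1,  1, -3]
A Jordan chain for λ = -4 of length 3:
v_1 = (0, 1, -1)ᵀ
v_2 = (0, 0, -1)ᵀ
v_3 = (1, 0, 0)ᵀ

Let N = A − (-4)·I. We want v_3 with N^3 v_3 = 0 but N^2 v_3 ≠ 0; then v_{j-1} := N · v_j for j = 3, …, 2.

Pick v_3 = (1, 0, 0)ᵀ.
Then v_2 = N · v_3 = (0, 0, -1)ᵀ.
Then v_1 = N · v_2 = (0, 1, -1)ᵀ.

Sanity check: (A − (-4)·I) v_1 = (0, 0, 0)ᵀ = 0. ✓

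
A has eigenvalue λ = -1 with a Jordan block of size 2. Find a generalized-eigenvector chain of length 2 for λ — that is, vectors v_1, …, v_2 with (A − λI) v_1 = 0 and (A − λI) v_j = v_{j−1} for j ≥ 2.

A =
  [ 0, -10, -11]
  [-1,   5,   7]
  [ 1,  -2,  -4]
A Jordan chain for λ = -1 of length 2:
v_1 = (1, -1, 1)ᵀ
v_2 = (1, 0, 0)ᵀ

Let N = A − (-1)·I. We want v_2 with N^2 v_2 = 0 but N^1 v_2 ≠ 0; then v_{j-1} := N · v_j for j = 2, …, 2.

Pick v_2 = (1, 0, 0)ᵀ.
Then v_1 = N · v_2 = (1, -1, 1)ᵀ.

Sanity check: (A − (-1)·I) v_1 = (0, 0, 0)ᵀ = 0. ✓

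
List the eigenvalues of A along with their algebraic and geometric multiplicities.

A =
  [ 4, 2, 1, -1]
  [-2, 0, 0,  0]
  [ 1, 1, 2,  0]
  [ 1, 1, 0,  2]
λ = 2: alg = 4, geom = 2

Step 1 — factor the characteristic polynomial to read off the algebraic multiplicities:
  χ_A(x) = (x - 2)^4

Step 2 — compute geometric multiplicities via the rank-nullity identity g(λ) = n − rank(A − λI):
  rank(A − (2)·I) = 2, so dim ker(A − (2)·I) = n − 2 = 2

Summary:
  λ = 2: algebraic multiplicity = 4, geometric multiplicity = 2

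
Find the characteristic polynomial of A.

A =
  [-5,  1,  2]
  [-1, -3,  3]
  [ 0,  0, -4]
x^3 + 12*x^2 + 48*x + 64

Expanding det(x·I − A) (e.g. by cofactor expansion or by noting that A is similar to its Jordan form J, which has the same characteristic polynomial as A) gives
  χ_A(x) = x^3 + 12*x^2 + 48*x + 64
which factors as (x + 4)^3. The eigenvalues (with algebraic multiplicities) are λ = -4 with multiplicity 3.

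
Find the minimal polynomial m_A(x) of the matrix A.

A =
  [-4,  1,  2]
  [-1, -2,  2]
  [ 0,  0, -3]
x^2 + 6*x + 9

The characteristic polynomial is χ_A(x) = (x + 3)^3, so the eigenvalues are known. The minimal polynomial is
  m_A(x) = Π_λ (x − λ)^{k_λ}
where k_λ is the size of the *largest* Jordan block for λ (equivalently, the smallest k with (A − λI)^k v = 0 for every generalised eigenvector v of λ).

  λ = -3: largest Jordan block has size 2, contributing (x + 3)^2

So m_A(x) = (x + 3)^2 = x^2 + 6*x + 9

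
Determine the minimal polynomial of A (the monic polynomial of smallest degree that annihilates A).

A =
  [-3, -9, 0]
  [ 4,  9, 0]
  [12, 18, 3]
x^2 - 6*x + 9

The characteristic polynomial is χ_A(x) = (x - 3)^3, so the eigenvalues are known. The minimal polynomial is
  m_A(x) = Π_λ (x − λ)^{k_λ}
where k_λ is the size of the *largest* Jordan block for λ (equivalently, the smallest k with (A − λI)^k v = 0 for every generalised eigenvector v of λ).

  λ = 3: largest Jordan block has size 2, contributing (x − 3)^2

So m_A(x) = (x - 3)^2 = x^2 - 6*x + 9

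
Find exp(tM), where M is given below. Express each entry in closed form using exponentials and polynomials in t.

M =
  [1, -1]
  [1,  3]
e^{tM} =
  [-t*exp(2*t) + exp(2*t), -t*exp(2*t)]
  [t*exp(2*t), t*exp(2*t) + exp(2*t)]

Strategy: write M = P · J · P⁻¹ where J is a Jordan canonical form, so e^{tM} = P · e^{tJ} · P⁻¹, and e^{tJ} can be computed block-by-block.

M has Jordan form
J =
  [2, 1]
  [0, 2]
(up to reordering of blocks).

Per-block formulas:
  For a 2×2 Jordan block J_2(2): exp(t · J_2(2)) = e^(2t)·(I + t·N), where N is the 2×2 nilpotent shift.

After assembling e^{tJ} and conjugating by P, we get:

e^{tM} =
  [-t*exp(2*t) + exp(2*t), -t*exp(2*t)]
  [t*exp(2*t), t*exp(2*t) + exp(2*t)]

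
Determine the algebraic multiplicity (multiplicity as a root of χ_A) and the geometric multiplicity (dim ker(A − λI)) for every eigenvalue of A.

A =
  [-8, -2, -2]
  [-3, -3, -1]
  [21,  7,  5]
λ = -2: alg = 3, geom = 2

Step 1 — factor the characteristic polynomial to read off the algebraic multiplicities:
  χ_A(x) = (x + 2)^3

Step 2 — compute geometric multiplicities via the rank-nullity identity g(λ) = n − rank(A − λI):
  rank(A − (-2)·I) = 1, so dim ker(A − (-2)·I) = n − 1 = 2

Summary:
  λ = -2: algebraic multiplicity = 3, geometric multiplicity = 2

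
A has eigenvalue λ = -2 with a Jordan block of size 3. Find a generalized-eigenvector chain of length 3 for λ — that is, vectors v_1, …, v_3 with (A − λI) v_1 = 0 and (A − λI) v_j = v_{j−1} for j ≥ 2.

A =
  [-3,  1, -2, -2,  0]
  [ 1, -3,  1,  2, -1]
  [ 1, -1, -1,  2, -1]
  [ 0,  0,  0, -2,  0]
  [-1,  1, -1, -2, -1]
A Jordan chain for λ = -2 of length 3:
v_1 = (1, -1, -1, 0, 1)ᵀ
v_2 = (-2, 1, 1, 0, -1)ᵀ
v_3 = (0, 0, 1, 0, 0)ᵀ

Let N = A − (-2)·I. We want v_3 with N^3 v_3 = 0 but N^2 v_3 ≠ 0; then v_{j-1} := N · v_j for j = 3, …, 2.

Pick v_3 = (0, 0, 1, 0, 0)ᵀ.
Then v_2 = N · v_3 = (-2, 1, 1, 0, -1)ᵀ.
Then v_1 = N · v_2 = (1, -1, -1, 0, 1)ᵀ.

Sanity check: (A − (-2)·I) v_1 = (0, 0, 0, 0, 0)ᵀ = 0. ✓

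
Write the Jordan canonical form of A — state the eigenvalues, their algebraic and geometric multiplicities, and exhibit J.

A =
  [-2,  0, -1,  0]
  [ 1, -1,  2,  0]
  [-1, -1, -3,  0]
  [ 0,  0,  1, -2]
J_3(-2) ⊕ J_1(-2)

The characteristic polynomial is
  det(x·I − A) = x^4 + 8*x^3 + 24*x^2 + 32*x + 16 = (x + 2)^4

Eigenvalues and multiplicities (the geometric multiplicity of λ is n − rank(A − λI), which equals the number of Jordan blocks for λ):
  λ = -2: algebraic multiplicity = 4, geometric multiplicity = 2

Determining the block sizes for each eigenvalue:
  λ = -2: with am = 4 and gm = 2, the partition is not yet determined (e.g. several partitions of 4 into 2 parts exist). Let N = A − (-2)·I. Computing rank(N^1) = 2, rank(N^2) = 1, rank(N^3) = 0; the number of blocks of size ≥ j is rank(N^{j−1}) − rank(N^j), giving [2, 1, 1]. So we have 1 block(s) of size 3, 1 block(s) of size 1 → block sizes [3, 1]

Assembling the blocks gives a Jordan form
J =
  [-2,  1,  0,  0]
  [ 0, -2,  1,  0]
  [ 0,  0, -2,  0]
  [ 0,  0,  0, -2]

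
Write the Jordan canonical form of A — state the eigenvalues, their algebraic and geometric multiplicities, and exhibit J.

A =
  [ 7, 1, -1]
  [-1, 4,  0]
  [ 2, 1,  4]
J_3(5)

The characteristic polynomial is
  det(x·I − A) = x^3 - 15*x^2 + 75*x - 125 = (x - 5)^3

Eigenvalues and multiplicities (the geometric multiplicity of λ is n − rank(A − λI), which equals the number of Jordan blocks for λ):
  λ = 5: algebraic multiplicity = 3, geometric multiplicity = 1

Determining the block sizes for each eigenvalue:
  λ = 5: one block (gm = 1), so the single block has size am = 3 → block sizes [3]

Assembling the blocks gives a Jordan form
J =
  [5, 1, 0]
  [0, 5, 1]
  [0, 0, 5]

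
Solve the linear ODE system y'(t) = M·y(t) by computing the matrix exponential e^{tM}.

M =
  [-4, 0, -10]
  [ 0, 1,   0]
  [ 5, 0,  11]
e^{tM} =
  [-exp(6*t) + 2*exp(t), 0, -2*exp(6*t) + 2*exp(t)]
  [0, exp(t), 0]
  [exp(6*t) - exp(t), 0, 2*exp(6*t) - exp(t)]

Strategy: write M = P · J · P⁻¹ where J is a Jordan canonical form, so e^{tM} = P · e^{tJ} · P⁻¹, and e^{tJ} can be computed block-by-block.

M has Jordan form
J =
  [1, 0, 0]
  [0, 1, 0]
  [0, 0, 6]
(up to reordering of blocks).

Per-block formulas:
  For a 1×1 block at λ = 1: exp(t · [1]) = [e^(1t)].
  For a 1×1 block at λ = 6: exp(t · [6]) = [e^(6t)].

After assembling e^{tJ} and conjugating by P, we get:

e^{tM} =
  [-exp(6*t) + 2*exp(t), 0, -2*exp(6*t) + 2*exp(t)]
  [0, exp(t), 0]
  [exp(6*t) - exp(t), 0, 2*exp(6*t) - exp(t)]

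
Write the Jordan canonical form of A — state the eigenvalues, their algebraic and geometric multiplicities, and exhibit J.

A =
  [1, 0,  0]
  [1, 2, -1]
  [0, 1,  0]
J_3(1)

The characteristic polynomial is
  det(x·I − A) = x^3 - 3*x^2 + 3*x - 1 = (x - 1)^3

Eigenvalues and multiplicities (the geometric multiplicity of λ is n − rank(A − λI), which equals the number of Jordan blocks for λ):
  λ = 1: algebraic multiplicity = 3, geometric multiplicity = 1

Determining the block sizes for each eigenvalue:
  λ = 1: one block (gm = 1), so the single block has size am = 3 → block sizes [3]

Assembling the blocks gives a Jordan form
J =
  [1, 1, 0]
  [0, 1, 1]
  [0, 0, 1]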